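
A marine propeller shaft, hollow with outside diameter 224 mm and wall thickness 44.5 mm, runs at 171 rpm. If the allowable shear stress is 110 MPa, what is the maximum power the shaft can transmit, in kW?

J = π(d_o⁴ − d_i⁴)/32 = π(0.224⁴ − 0.135⁴)/32 = 2.146×10^-4 m⁴.
T_max = τ_allow·J/r = 1.10×10^8 × 2.146×10^-4 / 0.112 = 210700 N·m.
ω = 2π·171/60 = 17.91 rad/s, so P_max = T_max·ω = 3.774×10^6 W.

3770 kW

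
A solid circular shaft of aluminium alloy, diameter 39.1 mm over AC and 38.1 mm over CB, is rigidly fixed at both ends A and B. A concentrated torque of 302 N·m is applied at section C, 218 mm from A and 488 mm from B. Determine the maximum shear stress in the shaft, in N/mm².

Compatibility: T_A·a/J_AC = T_B·b/J_CB with T_A + T_B = T₀.
J_AC = 2.29×10^-7 m⁴, J_CB = 2.07×10^-7 m⁴, so T_A = T₀·(J_AC/a)/((J_AC/a)+(J_CB/b)) = 215.3 N·m, T_B = 86.71 N·m.
τ in each portion: τ_AC = 1.83×10^7 Pa, τ_CB = 7.98×10^6 Pa; maximum is in AC.
τ_max = T_AC·r/J = 215.3·0.0196/2.29×10^-7 = 1.834×10^7 Pa.

18.3 N/mm²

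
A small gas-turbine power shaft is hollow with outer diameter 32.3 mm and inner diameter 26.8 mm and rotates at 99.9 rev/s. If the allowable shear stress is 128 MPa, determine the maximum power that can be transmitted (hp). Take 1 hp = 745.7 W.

375 hp

J = π(d_o⁴ − d_i⁴)/32 = π(0.0323⁴ − 0.0268⁴)/32 = 5.621×10^-8 m⁴.
T_max = τ_allow·J/r = 1.28×10^8 × 5.621×10^-8 / 0.0161 = 445.5 N·m.
ω = 2π·99.9 = 627.7 rad/s, so P_max = T_max·ω = 2.797×10^5 W.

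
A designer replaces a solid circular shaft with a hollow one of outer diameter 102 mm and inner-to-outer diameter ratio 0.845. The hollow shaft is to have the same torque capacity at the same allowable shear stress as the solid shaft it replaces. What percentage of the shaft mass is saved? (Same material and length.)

54.0 %

Equal τ_max and T ⇒ the solid shaft needs d_s³ = d_o³(1−k⁴), so d_s = 102·(1−0.845⁴)^(1/3) = 80.42 mm.
Area ratio A_h/A_s = d_o²(1−k²)/d_s² = (1−k²)/(1−k⁴)^(2/3) = 0.4600.
Mass saving = 1 − 0.4600 = 54.0 %.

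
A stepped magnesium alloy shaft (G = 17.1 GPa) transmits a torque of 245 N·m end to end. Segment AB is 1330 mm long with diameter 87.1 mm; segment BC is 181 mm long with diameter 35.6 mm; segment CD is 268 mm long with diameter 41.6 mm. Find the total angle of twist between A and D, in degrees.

1.88°

J_AB = π(0.0871)⁴/32 = 5.65×10^-6 m⁴; J_BC = π(0.0356)⁴/32 = 1.58×10^-7 m⁴; J_CD = π(0.0416)⁴/32 = 2.94×10^-7 m⁴.
θ = (T/G)·Σ L_i/J_i = (245.0/17.1×10⁹)·(1.33/5.65×10^-6 + 0.181/1.58×10^-7 + 0.268/2.94×10^-7) = 0.03288 rad.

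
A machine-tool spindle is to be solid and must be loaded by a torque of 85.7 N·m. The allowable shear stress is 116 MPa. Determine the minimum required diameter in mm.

15.6 mm

For a solid shaft τ_max = 16T/(πd³), so d = (16T/(π τ_allow))^(1/3) = (16·85.70/(π·1.16×10^8))^(1/3) = 0.01555 m.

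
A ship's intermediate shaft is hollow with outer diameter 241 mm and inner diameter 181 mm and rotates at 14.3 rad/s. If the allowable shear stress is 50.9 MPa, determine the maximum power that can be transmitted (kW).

J = π(d_o⁴ − d_i⁴)/32 = π(0.241⁴ − 0.181⁴)/32 = 2.258×10^-4 m⁴.
T_max = τ_allow·J/r = 5.09×10^7 × 2.258×10^-4 / 0.120 = 95390 N·m.
ω = 14.3 rad/s, so P_max = T_max·ω = 1.364×10^6 W.

1360 kW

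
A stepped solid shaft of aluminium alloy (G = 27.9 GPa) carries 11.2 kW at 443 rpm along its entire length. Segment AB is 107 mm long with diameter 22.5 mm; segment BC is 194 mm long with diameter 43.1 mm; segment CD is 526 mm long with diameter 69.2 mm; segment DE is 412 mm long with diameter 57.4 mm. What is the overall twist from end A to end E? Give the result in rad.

0.0471 rad

ω = 2π·443/60 = 46.39 rad/s, so T = P/ω = 11.2×10³ / 46.39 = 241.4 N·m.
J_AB = π(0.0225)⁴/32 = 2.52×10^-8 m⁴; J_BC = π(0.0431)⁴/32 = 3.39×10^-7 m⁴; J_CD = π(0.0692)⁴/32 = 2.25×10^-6 m⁴; J_DE = π(0.0574)⁴/32 = 1.07×10^-6 m⁴.
θ = (T/G)·Σ L_i/J_i = (241.4/27.9×10⁹)·(0.107/2.52×10^-8 + 0.194/3.39×10^-7 + 0.526/2.25×10^-6 + 0.412/1.07×10^-6) = 0.04712 rad.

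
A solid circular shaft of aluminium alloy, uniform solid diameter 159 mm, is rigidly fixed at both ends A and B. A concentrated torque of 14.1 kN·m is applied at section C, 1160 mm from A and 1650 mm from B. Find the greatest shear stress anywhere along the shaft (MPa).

10.5 MPa

With uniform GJ and both ends fixed, compatibility θ_AC = θ_CB gives T_A·a = T_B·b, together with T_A + T_B = T₀.
T_A = T₀·b/(a+b) = 14100·1650/2810 = 8279 N·m; T_B = 5821 N·m.
τ in each portion: τ_AC = 1.05×10^7 Pa, τ_CB = 7.37×10^6 Pa; maximum is in AC.
τ_max = T_AC·r/J = 8279·0.0795/6.27×10^-5 = 1.049×10^7 Pa.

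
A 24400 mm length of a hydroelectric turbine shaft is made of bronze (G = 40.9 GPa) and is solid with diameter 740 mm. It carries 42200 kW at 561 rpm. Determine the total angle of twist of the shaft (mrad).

14.6 mrad

ω = 2π·561/60 = 58.75 rad/s, so T = P/ω = 42200×10³ / 58.75 = 718300 N·m.
J = πd⁴/32 = π(0.740)⁴/32 = 0.02944 m⁴.
θ = T·L/(G·J) = 718300 × 24.4 / (40.9×10⁹ × 0.02944) = 0.01456 rad.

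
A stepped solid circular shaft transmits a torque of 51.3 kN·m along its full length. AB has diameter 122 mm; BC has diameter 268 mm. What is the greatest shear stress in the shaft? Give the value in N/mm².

Under the same torque, τ_max = 16T/(πd³) is largest where d is smallest — segment AB (d = 122 mm).
τ_max = 16·51300/(π·(0.122)³) = 1.439×10^8 Pa.

144 N/mm²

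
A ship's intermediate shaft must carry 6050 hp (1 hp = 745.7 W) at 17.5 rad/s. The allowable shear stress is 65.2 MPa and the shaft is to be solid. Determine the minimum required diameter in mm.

272 mm

ω = 17.5 rad/s, so T = P/ω = 6050×745.7 / 17.50 = 257800 N·m.
For a solid shaft τ_max = 16T/(πd³), so d = (16T/(π τ_allow))^(1/3) = (16·257800/(π·6.52×10^7))^(1/3) = 0.2721 m.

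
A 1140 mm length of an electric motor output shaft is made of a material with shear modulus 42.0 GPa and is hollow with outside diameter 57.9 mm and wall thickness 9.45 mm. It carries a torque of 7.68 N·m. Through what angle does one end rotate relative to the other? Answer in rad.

2.38e-4 rad

J = π(d_o⁴ − d_i⁴)/32 = π(0.0579⁴ − 0.0390⁴)/32 = 8.762×10^-7 m⁴.
θ = T·L/(G·J) = 7.680 × 1.14 / (42.0×10⁹ × 8.762×10^-7) = 2.379×10^-4 rad.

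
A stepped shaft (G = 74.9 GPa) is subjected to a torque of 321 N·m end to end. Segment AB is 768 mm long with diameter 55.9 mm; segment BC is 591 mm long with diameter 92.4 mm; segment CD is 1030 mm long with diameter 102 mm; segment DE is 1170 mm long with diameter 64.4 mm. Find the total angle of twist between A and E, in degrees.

J_AB = π(0.0559)⁴/32 = 9.59×10^-7 m⁴; J_BC = π(0.0924)⁴/32 = 7.16×10^-6 m⁴; J_CD = π(0.102)⁴/32 = 1.06×10^-5 m⁴; J_DE = π(0.0644)⁴/32 = 1.69×10^-6 m⁴.
θ = (T/G)·Σ L_i/J_i = (321.0/74.9×10⁹)·(0.768/9.59×10^-7 + 0.591/7.16×10^-6 + 1.03/1.06×10^-5 + 1.17/1.69×10^-6) = 7.172×10^-3 rad.

0.411°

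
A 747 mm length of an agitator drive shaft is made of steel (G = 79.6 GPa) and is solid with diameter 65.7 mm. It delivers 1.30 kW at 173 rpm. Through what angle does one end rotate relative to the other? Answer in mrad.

ω = 2π·173/60 = 18.12 rad/s, so T = P/ω = 1.30×10³ / 18.12 = 71.76 N·m.
J = πd⁴/32 = π(0.0657)⁴/32 = 1.829×10^-6 m⁴.
θ = T·L/(G·J) = 71.76 × 0.747 / (79.6×10⁹ × 1.829×10^-6) = 3.681×10^-4 rad.

0.368 mrad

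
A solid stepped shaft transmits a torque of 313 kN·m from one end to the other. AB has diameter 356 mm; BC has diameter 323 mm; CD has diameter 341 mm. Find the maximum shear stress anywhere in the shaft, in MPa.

47.3 MPa

Under the same torque, τ_max = 16T/(πd³) is largest where d is smallest — segment BC (d = 323 mm).
τ_max = 16·313000/(π·(0.323)³) = 4.730×10^7 Pa.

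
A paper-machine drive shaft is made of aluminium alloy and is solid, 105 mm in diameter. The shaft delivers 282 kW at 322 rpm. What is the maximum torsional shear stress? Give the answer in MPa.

ω = 2π·322/60 = 33.72 rad/s, so T = P/ω = 282×10³ / 33.72 = 8363 N·m.
J = πd⁴/32 = π(0.105)⁴/32 = 1.193×10^-5 m⁴.
τ_max = T·r/J = 8363 × 0.0525 / 1.193×10^-5 = 3.679×10^7 Pa.

36.8 MPa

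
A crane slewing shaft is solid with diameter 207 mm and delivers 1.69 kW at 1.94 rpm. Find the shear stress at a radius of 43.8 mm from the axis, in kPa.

2020 kPa

ω = 2π·1.94/60 = 0.2032 rad/s, so T = P/ω = 1.69×10³ / 0.2032 = 8319 N·m.
J = πd⁴/32 = π(0.207)⁴/32 = 1.803×10^-4 m⁴.
Shear stress varies linearly with radius: τ = T·r/J = 8319 × 0.0438 / 1.803×10^-4 = 2.021×10^6 Pa.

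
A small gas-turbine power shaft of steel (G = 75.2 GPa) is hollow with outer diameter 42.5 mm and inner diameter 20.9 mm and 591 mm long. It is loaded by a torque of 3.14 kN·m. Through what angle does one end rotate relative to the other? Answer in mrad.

J = π(d_o⁴ − d_i⁴)/32 = π(0.0425⁴ − 0.0209⁴)/32 = 3.016×10^-7 m⁴.
θ = T·L/(G·J) = 3140 × 0.591 / (75.2×10⁹ × 3.016×10^-7) = 0.08183 rad.

81.8 mrad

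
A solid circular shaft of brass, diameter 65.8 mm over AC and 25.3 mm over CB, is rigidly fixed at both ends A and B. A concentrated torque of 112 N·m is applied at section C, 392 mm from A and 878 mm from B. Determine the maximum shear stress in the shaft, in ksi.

0.288 ksi

Compatibility: T_A·a/J_AC = T_B·b/J_CB with T_A + T_B = T₀.
J_AC = 1.84×10^-6 m⁴, J_CB = 4.02×10^-8 m⁴, so T_A = T₀·(J_AC/a)/((J_AC/a)+(J_CB/b)) = 110.9 N·m, T_B = 1.082 N·m.
τ in each portion: τ_AC = 1.98×10^6 Pa, τ_CB = 3.40×10^5 Pa; maximum is in AC.
τ_max = T_AC·r/J = 110.9·0.0329/1.84×10^-6 = 1.983×10^6 Pa.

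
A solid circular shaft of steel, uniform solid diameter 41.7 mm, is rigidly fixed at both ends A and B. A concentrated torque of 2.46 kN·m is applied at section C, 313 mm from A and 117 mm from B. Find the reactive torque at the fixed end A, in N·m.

With uniform GJ and both ends fixed, compatibility θ_AC = θ_CB gives T_A·a = T_B·b, together with T_A + T_B = T₀.
T_A = T₀·b/(a+b) = 2460·117/430.0 = 669.3 N·m; T_B = 1791 N·m.

669 N·m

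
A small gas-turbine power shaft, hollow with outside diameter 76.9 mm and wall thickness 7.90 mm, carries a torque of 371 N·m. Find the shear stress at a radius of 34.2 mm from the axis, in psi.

J = π(d_o⁴ − d_i⁴)/32 = π(0.0769⁴ − 0.0611⁴)/32 = 2.065×10^-6 m⁴.
Shear stress varies linearly with radius: τ = T·r/J = 371.0 × 0.0342 / 2.065×10^-6 = 6.144×10^6 Pa.

891 psi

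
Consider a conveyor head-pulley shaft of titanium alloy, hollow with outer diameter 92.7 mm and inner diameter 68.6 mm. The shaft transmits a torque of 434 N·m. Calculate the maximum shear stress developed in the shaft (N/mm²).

3.96 N/mm²

J = π(d_o⁴ − d_i⁴)/32 = π(0.0927⁴ − 0.0686⁴)/32 = 5.075×10^-6 m⁴.
τ_max = T·r/J = 434.0 × 0.0464 / 5.075×10^-6 = 3.963×10^6 Pa.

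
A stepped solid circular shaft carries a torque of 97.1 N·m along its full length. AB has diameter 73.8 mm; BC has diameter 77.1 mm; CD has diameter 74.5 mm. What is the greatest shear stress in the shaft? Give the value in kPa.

1230 kPa

Under the same torque, τ_max = 16T/(πd³) is largest where d is smallest — segment AB (d = 73.8 mm).
τ_max = 16·97.10/(π·(0.0738)³) = 1.230×10^6 Pa.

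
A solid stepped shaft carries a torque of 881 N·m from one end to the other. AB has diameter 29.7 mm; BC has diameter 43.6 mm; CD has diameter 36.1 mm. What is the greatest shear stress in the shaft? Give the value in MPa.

171 MPa

Under the same torque, τ_max = 16T/(πd³) is largest where d is smallest — segment AB (d = 29.7 mm).
τ_max = 16·881.0/(π·(0.0297)³) = 1.713×10^8 Pa.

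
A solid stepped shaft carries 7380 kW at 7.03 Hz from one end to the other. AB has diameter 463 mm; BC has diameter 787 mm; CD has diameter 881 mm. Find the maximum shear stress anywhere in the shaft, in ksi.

ω = 2π·7.03 = 44.17 rad/s, so T = P/ω = 7380×10³ / 44.17 = 167100 N·m.
Under the same torque, τ_max = 16T/(πd³) is largest where d is smallest — segment AB (d = 463 mm).
τ_max = 16·167100/(π·(0.463)³) = 8.573×10^6 Pa.

1.24 ksi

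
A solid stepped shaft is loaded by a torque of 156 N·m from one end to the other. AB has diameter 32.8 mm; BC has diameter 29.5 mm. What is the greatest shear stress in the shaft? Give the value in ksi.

Under the same torque, τ_max = 16T/(πd³) is largest where d is smallest — segment BC (d = 29.5 mm).
τ_max = 16·156.0/(π·(0.0295)³) = 3.095×10^7 Pa.

4.49 ksi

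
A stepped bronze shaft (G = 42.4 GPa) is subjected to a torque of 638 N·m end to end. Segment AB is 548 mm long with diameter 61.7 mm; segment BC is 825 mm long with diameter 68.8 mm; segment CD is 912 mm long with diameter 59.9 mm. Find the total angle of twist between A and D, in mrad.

J_AB = π(0.0617)⁴/32 = 1.42×10^-6 m⁴; J_BC = π(0.0688)⁴/32 = 2.20×10^-6 m⁴; J_CD = π(0.0599)⁴/32 = 1.26×10^-6 m⁴.
θ = (T/G)·Σ L_i/J_i = (638.0/42.4×10⁹)·(0.548/1.42×10^-6 + 0.825/2.20×10^-6 + 0.912/1.26×10^-6) = 0.02230 rad.

22.3 mrad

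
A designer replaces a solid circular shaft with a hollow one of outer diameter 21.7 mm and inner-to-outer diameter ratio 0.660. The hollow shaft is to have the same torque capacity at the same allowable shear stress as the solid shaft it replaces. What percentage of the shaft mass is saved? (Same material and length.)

Equal τ_max and T ⇒ the solid shaft needs d_s³ = d_o³(1−k⁴), so d_s = 21.7·(1−0.660⁴)^(1/3) = 20.23 mm.
Area ratio A_h/A_s = d_o²(1−k²)/d_s² = (1−k²)/(1−k⁴)^(2/3) = 0.6494.
Mass saving = 1 − 0.6494 = 35.1 %.

35.1 %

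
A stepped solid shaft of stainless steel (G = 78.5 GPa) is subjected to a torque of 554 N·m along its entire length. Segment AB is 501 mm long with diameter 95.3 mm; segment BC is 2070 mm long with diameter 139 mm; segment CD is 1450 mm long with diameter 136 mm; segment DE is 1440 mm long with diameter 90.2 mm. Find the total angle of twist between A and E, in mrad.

J_AB = π(0.0953)⁴/32 = 8.10×10^-6 m⁴; J_BC = π(0.139)⁴/32 = 3.66×10^-5 m⁴; J_CD = π(0.136)⁴/32 = 3.36×10^-5 m⁴; J_DE = π(0.0902)⁴/32 = 6.50×10^-6 m⁴.
θ = (T/G)·Σ L_i/J_i = (554.0/78.5×10⁹)·(0.501/8.10×10^-6 + 2.07/3.66×10^-5 + 1.45/3.36×10^-5 + 1.44/6.50×10^-6) = 2.704×10^-3 rad.

2.70 mrad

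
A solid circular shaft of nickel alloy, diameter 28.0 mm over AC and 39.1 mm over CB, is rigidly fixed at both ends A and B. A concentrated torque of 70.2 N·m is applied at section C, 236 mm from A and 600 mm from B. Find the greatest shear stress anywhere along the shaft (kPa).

6530 kPa

Compatibility: T_A·a/J_AC = T_B·b/J_CB with T_A + T_B = T₀.
J_AC = 6.03×10^-8 m⁴, J_CB = 2.29×10^-7 m⁴, so T_A = T₀·(J_AC/a)/((J_AC/a)+(J_CB/b)) = 28.13 N·m, T_B = 42.07 N·m.
τ in each portion: τ_AC = 6.53×10^6 Pa, τ_CB = 3.58×10^6 Pa; maximum is in AC.
τ_max = T_AC·r/J = 28.13·0.0140/6.03×10^-8 = 6.526×10^6 Pa.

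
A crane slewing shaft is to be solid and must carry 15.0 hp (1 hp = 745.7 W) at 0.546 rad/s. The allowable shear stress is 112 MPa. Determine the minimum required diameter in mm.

97.7 mm

ω = 0.546 rad/s, so T = P/ω = 15.0×745.7 / 0.5460 = 20490 N·m.
For a solid shaft τ_max = 16T/(πd³), so d = (16T/(π τ_allow))^(1/3) = (16·20490/(π·1.12×10^8))^(1/3) = 0.09766 m.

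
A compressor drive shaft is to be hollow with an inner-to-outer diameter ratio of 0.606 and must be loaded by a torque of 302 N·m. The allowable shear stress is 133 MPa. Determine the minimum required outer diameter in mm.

23.7 mm

For a hollow shaft with d_i/d_o = 0.606: τ_max = 16T/(π d_o³ (1−k⁴)), so d_o = [16T/(π τ_allow (1−k⁴))]^(1/3) = [16·302.0/(π·1.33×10^8·0.8651)]^(1/3) = 0.02373 m.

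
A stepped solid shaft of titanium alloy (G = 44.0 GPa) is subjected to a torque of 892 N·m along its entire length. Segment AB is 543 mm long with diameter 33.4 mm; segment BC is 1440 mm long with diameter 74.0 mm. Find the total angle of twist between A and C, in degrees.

J_AB = π(0.0334)⁴/32 = 1.22×10^-7 m⁴; J_BC = π(0.0740)⁴/32 = 2.94×10^-6 m⁴.
θ = (T/G)·Σ L_i/J_i = (892.0/44.0×10⁹)·(0.543/1.22×10^-7 + 1.44/2.94×10^-6) = 0.1000 rad.

5.73°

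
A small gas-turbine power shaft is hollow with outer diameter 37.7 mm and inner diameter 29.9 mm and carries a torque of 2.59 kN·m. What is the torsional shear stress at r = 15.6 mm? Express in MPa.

337 MPa

J = π(d_o⁴ − d_i⁴)/32 = π(0.0377⁴ − 0.0299⁴)/32 = 1.199×10^-7 m⁴.
Shear stress varies linearly with radius: τ = T·r/J = 2590 × 0.0156 / 1.199×10^-7 = 3.371×10^8 Pa.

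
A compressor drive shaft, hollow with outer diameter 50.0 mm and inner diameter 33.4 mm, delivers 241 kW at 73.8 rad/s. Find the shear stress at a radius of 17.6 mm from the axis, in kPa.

117000 kPa

ω = 73.8 rad/s, so T = P/ω = 241×10³ / 73.80 = 3266 N·m.
J = π(d_o⁴ − d_i⁴)/32 = π(0.0500⁴ − 0.0334⁴)/32 = 4.914×10^-7 m⁴.
Shear stress varies linearly with radius: τ = T·r/J = 3266 × 0.0176 / 4.914×10^-7 = 1.170×10^8 Pa.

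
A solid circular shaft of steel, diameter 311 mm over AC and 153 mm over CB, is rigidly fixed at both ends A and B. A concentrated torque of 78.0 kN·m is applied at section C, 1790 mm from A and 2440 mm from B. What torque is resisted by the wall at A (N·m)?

74800 N·m

Compatibility: T_A·a/J_AC = T_B·b/J_CB with T_A + T_B = T₀.
J_AC = 9.18×10^-4 m⁴, J_CB = 5.38×10^-5 m⁴, so T_A = T₀·(J_AC/a)/((J_AC/a)+(J_CB/b)) = 74790 N·m, T_B = 3214 N·m.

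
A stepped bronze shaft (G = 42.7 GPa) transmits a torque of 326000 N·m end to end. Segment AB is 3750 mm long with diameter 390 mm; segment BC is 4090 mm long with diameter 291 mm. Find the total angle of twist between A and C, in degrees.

J_AB = π(0.390)⁴/32 = 2.27×10^-3 m⁴; J_BC = π(0.291)⁴/32 = 7.04×10^-4 m⁴.
θ = (T/G)·Σ L_i/J_i = (326000/42.7×10⁹)·(3.75/2.27×10^-3 + 4.09/7.04×10^-4) = 0.05696 rad.

3.26°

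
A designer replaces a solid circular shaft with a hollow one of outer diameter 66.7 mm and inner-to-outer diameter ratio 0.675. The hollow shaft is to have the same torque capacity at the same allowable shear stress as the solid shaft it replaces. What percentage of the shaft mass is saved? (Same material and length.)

Equal τ_max and T ⇒ the solid shaft needs d_s³ = d_o³(1−k⁴), so d_s = 66.7·(1−0.675⁴)^(1/3) = 61.72 mm.
Area ratio A_h/A_s = d_o²(1−k²)/d_s² = (1−k²)/(1−k⁴)^(2/3) = 0.6357.
Mass saving = 1 − 0.6357 = 36.4 %.

36.4 %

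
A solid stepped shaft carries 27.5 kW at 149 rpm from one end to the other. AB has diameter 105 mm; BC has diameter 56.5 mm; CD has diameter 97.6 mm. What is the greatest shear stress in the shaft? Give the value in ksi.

ω = 2π·149/60 = 15.60 rad/s, so T = P/ω = 27.5×10³ / 15.60 = 1762 N·m.
Under the same torque, τ_max = 16T/(πd³) is largest where d is smallest — segment BC (d = 56.5 mm).
τ_max = 16·1762/(π·(0.0565)³) = 4.977×10^7 Pa.

7.22 ksi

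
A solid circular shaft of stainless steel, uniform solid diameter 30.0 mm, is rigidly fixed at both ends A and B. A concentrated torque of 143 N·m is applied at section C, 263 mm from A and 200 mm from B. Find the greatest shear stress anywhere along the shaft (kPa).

15300 kPa

With uniform GJ and both ends fixed, compatibility θ_AC = θ_CB gives T_A·a = T_B·b, together with T_A + T_B = T₀.
T_A = T₀·b/(a+b) = 143.0·200/463.0 = 61.77 N·m; T_B = 81.23 N·m.
τ in each portion: τ_AC = 1.17×10^7 Pa, τ_CB = 1.53×10^7 Pa; maximum is in CB.
τ_max = T_CB·r/J = 81.23·0.0150/7.95×10^-8 = 1.532×10^7 Pa.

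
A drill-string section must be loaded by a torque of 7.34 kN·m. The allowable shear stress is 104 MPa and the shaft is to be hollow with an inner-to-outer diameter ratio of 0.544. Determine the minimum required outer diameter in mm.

73.3 mm

For a hollow shaft with d_i/d_o = 0.544: τ_max = 16T/(π d_o³ (1−k⁴)), so d_o = [16T/(π τ_allow (1−k⁴))]^(1/3) = [16·7340/(π·1.04×10^8·0.9124)]^(1/3) = 0.07331 m.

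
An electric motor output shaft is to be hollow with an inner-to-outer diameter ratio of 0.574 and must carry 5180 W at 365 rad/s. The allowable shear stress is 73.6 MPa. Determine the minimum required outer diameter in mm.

10.3 mm

ω = 365 rad/s, so T = P/ω = 5180 / 365.0 = 14.19 N·m.
For a hollow shaft with d_i/d_o = 0.574: τ_max = 16T/(π d_o³ (1−k⁴)), so d_o = [16T/(π τ_allow (1−k⁴))]^(1/3) = [16·14.19/(π·7.36×10^7·0.8914)]^(1/3) = 0.01033 m.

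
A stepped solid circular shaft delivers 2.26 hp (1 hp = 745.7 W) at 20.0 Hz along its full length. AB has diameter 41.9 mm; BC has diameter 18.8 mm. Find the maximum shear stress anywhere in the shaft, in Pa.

1.03e7 Pa

ω = 2π·20.0 = 125.7 rad/s, so T = P/ω = 2.26×745.7 / 125.7 = 13.41 N·m.
Under the same torque, τ_max = 16T/(πd³) is largest where d is smallest — segment BC (d = 18.8 mm).
τ_max = 16·13.41/(π·(0.0188)³) = 1.028×10^7 Pa.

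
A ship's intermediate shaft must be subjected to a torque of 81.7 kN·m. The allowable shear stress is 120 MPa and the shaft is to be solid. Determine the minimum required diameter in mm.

151 mm

For a solid shaft τ_max = 16T/(πd³), so d = (16T/(π τ_allow))^(1/3) = (16·81700/(π·1.20×10^8))^(1/3) = 0.1514 m.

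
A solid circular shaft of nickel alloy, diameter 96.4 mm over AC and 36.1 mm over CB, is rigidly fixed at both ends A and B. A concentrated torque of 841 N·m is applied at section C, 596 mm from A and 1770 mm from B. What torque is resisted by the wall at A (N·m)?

835 N·m

Compatibility: T_A·a/J_AC = T_B·b/J_CB with T_A + T_B = T₀.
J_AC = 8.48×10^-6 m⁴, J_CB = 1.67×10^-7 m⁴, so T_A = T₀·(J_AC/a)/((J_AC/a)+(J_CB/b)) = 835.5 N·m, T_B = 5.533 N·m.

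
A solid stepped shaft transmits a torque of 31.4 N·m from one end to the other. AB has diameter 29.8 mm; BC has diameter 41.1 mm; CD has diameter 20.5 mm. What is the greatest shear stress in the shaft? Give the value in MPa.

Under the same torque, τ_max = 16T/(πd³) is largest where d is smallest — segment CD (d = 20.5 mm).
τ_max = 16·31.40/(π·(0.0205)³) = 1.856×10^7 Pa.

18.6 MPa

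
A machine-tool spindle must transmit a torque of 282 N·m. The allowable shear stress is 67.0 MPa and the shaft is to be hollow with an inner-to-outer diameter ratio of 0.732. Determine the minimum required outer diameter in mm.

For a hollow shaft with d_i/d_o = 0.732: τ_max = 16T/(π d_o³ (1−k⁴)), so d_o = [16T/(π τ_allow (1−k⁴))]^(1/3) = [16·282.0/(π·6.70×10^7·0.7129)]^(1/3) = 0.03110 m.

31.1 mm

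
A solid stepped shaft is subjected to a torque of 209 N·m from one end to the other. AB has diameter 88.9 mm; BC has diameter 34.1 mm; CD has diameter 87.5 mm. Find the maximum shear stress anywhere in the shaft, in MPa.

26.8 MPa

Under the same torque, τ_max = 16T/(πd³) is largest where d is smallest — segment BC (d = 34.1 mm).
τ_max = 16·209.0/(π·(0.0341)³) = 2.684×10^7 Pa.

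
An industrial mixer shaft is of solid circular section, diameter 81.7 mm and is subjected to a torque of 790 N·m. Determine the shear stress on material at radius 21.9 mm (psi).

J = πd⁴/32 = π(0.0817)⁴/32 = 4.374×10^-6 m⁴.
Shear stress varies linearly with radius: τ = T·r/J = 790.0 × 0.0219 / 4.374×10^-6 = 3.955×10^6 Pa.

574 psi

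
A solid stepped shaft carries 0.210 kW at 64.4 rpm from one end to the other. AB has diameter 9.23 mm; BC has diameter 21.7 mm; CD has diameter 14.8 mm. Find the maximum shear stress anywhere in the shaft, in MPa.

ω = 2π·64.4/60 = 6.744 rad/s, so T = P/ω = 0.210×10³ / 6.744 = 31.14 N·m.
Under the same torque, τ_max = 16T/(πd³) is largest where d is smallest — segment AB (d = 9.23 mm).
τ_max = 16·31.14/(π·(0.00923)³) = 2.017×10^8 Pa.

202 MPa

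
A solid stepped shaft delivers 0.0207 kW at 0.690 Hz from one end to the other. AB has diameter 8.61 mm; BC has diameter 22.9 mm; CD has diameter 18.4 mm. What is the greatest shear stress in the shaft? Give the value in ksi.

ω = 2π·0.690 = 4.335 rad/s, so T = P/ω = 0.0207×10³ / 4.335 = 4.775 N·m.
Under the same torque, τ_max = 16T/(πd³) is largest where d is smallest — segment AB (d = 8.61 mm).
τ_max = 16·4.775/(π·(0.00861)³) = 3.810×10^7 Pa.

5.53 ksi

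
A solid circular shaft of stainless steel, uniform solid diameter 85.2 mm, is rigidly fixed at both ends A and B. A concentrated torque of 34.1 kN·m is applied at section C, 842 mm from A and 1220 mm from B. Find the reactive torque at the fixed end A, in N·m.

With uniform GJ and both ends fixed, compatibility θ_AC = θ_CB gives T_A·a = T_B·b, together with T_A + T_B = T₀.
T_A = T₀·b/(a+b) = 34100·1220/2062 = 20180 N·m; T_B = 13920 N·m.

20200 N·m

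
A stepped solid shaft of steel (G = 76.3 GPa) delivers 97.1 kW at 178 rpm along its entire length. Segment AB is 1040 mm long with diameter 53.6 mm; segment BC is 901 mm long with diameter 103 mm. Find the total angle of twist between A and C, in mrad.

93.2 mrad

ω = 2π·178/60 = 18.64 rad/s, so T = P/ω = 97.1×10³ / 18.64 = 5209 N·m.
J_AB = π(0.0536)⁴/32 = 8.10×10^-7 m⁴; J_BC = π(0.103)⁴/32 = 1.10×10^-5 m⁴.
θ = (T/G)·Σ L_i/J_i = (5209/76.3×10⁹)·(1.04/8.10×10^-7 + 0.901/1.10×10^-5) = 0.09319 rad.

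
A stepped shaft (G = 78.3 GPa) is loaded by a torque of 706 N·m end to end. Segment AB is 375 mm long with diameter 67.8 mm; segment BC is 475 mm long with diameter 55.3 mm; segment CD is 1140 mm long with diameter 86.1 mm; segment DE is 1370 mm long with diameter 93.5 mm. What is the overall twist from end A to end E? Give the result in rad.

J_AB = π(0.0678)⁴/32 = 2.07×10^-6 m⁴; J_BC = π(0.0553)⁴/32 = 9.18×10^-7 m⁴; J_CD = π(0.0861)⁴/32 = 5.40×10^-6 m⁴; J_DE = π(0.0935)⁴/32 = 7.50×10^-6 m⁴.
θ = (T/G)·Σ L_i/J_i = (706.0/78.3×10⁹)·(0.375/2.07×10^-6 + 0.475/9.18×10^-7 + 1.14/5.40×10^-6 + 1.37/7.50×10^-6) = 9.846×10^-3 rad.

0.00985 rad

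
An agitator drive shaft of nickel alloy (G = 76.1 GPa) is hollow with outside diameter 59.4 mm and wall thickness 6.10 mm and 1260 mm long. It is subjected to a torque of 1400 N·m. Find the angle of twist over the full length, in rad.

0.0315 rad

J = π(d_o⁴ − d_i⁴)/32 = π(0.0594⁴ − 0.0472⁴)/32 = 7.349×10^-7 m⁴.
θ = T·L/(G·J) = 1400 × 1.26 / (76.1×10⁹ × 7.349×10^-7) = 0.03154 rad.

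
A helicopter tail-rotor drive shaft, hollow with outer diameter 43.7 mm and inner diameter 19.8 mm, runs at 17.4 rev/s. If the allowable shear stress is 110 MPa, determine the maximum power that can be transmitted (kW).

189 kW

J = π(d_o⁴ − d_i⁴)/32 = π(0.0437⁴ − 0.0198⁴)/32 = 3.429×10^-7 m⁴.
T_max = τ_allow·J/r = 1.10×10^8 × 3.429×10^-7 / 0.0219 = 1727 N·m.
ω = 2π·17.4 = 109.3 rad/s, so P_max = T_max·ω = 1.888×10^5 W.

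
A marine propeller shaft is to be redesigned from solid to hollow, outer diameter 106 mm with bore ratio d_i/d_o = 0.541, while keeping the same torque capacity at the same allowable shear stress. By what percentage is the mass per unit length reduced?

Equal τ_max and T ⇒ the solid shaft needs d_s³ = d_o³(1−k⁴), so d_s = 106·(1−0.541⁴)^(1/3) = 102.9 mm.
Area ratio A_h/A_s = d_o²(1−k²)/d_s² = (1−k²)/(1−k⁴)^(2/3) = 0.7508.
Mass saving = 1 − 0.7508 = 24.9 %.

24.9 %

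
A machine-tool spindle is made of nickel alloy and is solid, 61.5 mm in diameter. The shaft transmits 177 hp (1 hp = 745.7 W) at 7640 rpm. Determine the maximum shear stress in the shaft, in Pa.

ω = 2π·7640/60 = 800.1 rad/s, so T = P/ω = 177×745.7 / 800.1 = 165.0 N·m.
J = πd⁴/32 = π(0.0615)⁴/32 = 1.404×10^-6 m⁴.
τ_max = T·r/J = 165.0 × 0.0307 / 1.404×10^-6 = 3.612×10^6 Pa.

3.61e6 Pa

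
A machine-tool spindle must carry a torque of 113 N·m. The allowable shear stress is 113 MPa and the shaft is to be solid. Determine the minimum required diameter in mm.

For a solid shaft τ_max = 16T/(πd³), so d = (16T/(π τ_allow))^(1/3) = (16·113.0/(π·1.13×10^8))^(1/3) = 0.01721 m.

17.2 mm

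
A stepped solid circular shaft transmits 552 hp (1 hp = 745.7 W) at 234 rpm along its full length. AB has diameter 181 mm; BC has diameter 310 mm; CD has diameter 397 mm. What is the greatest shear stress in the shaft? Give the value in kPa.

ω = 2π·234/60 = 24.50 rad/s, so T = P/ω = 552×745.7 / 24.50 = 16800 N·m.
Under the same torque, τ_max = 16T/(πd³) is largest where d is smallest — segment AB (d = 181 mm).
τ_max = 16·16800/(π·(0.181)³) = 1.443×10^7 Pa.

14400 kPa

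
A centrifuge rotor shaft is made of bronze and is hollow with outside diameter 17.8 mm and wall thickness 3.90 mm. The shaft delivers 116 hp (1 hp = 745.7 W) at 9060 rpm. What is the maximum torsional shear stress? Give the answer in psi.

ω = 2π·9060/60 = 948.8 rad/s, so T = P/ω = 116×745.7 / 948.8 = 91.17 N·m.
J = π(d_o⁴ − d_i⁴)/32 = π(0.0178⁴ − 0.0100⁴)/32 = 8.874×10^-9 m⁴.
τ_max = T·r/J = 91.17 × 0.00890 / 8.874×10^-9 = 9.144×10^7 Pa.

13300 psi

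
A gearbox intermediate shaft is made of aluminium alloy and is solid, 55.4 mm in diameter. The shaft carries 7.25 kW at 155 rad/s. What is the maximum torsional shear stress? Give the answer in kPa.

1400 kPa

ω = 155 rad/s, so T = P/ω = 7.25×10³ / 155.0 = 46.77 N·m.
J = πd⁴/32 = π(0.0554)⁴/32 = 9.248×10^-7 m⁴.
τ_max = T·r/J = 46.77 × 0.0277 / 9.248×10^-7 = 1.401×10^6 Pa.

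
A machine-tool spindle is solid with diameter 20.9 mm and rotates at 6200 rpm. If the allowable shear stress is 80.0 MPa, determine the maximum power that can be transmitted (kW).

J = πd⁴/32 = π(0.0209)⁴/32 = 1.873×10^-8 m⁴.
T_max = τ_allow·J/r = 8.00×10^7 × 1.873×10^-8 / 0.0104 = 143.4 N·m.
ω = 2π·6200/60 = 649.3 rad/s, so P_max = T_max·ω = 9.311×10^4 W.

93.1 kW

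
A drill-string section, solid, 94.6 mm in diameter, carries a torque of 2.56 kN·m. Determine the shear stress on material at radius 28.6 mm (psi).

J = πd⁴/32 = π(0.0946)⁴/32 = 7.863×10^-6 m⁴.
Shear stress varies linearly with radius: τ = T·r/J = 2560 × 0.0286 / 7.863×10^-6 = 9.312×10^6 Pa.

1350 psi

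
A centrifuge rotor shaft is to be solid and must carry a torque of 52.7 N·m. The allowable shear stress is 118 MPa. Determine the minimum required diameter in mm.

For a solid shaft τ_max = 16T/(πd³), so d = (16T/(π τ_allow))^(1/3) = (16·52.70/(π·1.18×10^8))^(1/3) = 0.01315 m.

13.2 mm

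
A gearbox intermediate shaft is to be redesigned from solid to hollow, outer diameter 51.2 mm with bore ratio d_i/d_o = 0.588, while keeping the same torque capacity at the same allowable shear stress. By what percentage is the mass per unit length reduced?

28.8 %

Equal τ_max and T ⇒ the solid shaft needs d_s³ = d_o³(1−k⁴), so d_s = 51.2·(1−0.588⁴)^(1/3) = 49.07 mm.
Area ratio A_h/A_s = d_o²(1−k²)/d_s² = (1−k²)/(1−k⁴)^(2/3) = 0.7122.
Mass saving = 1 − 0.7122 = 28.8 %.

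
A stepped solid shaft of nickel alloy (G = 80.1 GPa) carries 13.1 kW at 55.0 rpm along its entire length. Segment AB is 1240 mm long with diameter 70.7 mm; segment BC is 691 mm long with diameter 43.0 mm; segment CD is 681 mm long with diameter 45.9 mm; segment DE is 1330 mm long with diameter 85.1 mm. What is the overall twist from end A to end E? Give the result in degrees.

7.13°

ω = 2π·55.0/60 = 5.760 rad/s, so T = P/ω = 13.1×10³ / 5.760 = 2274 N·m.
J_AB = π(0.0707)⁴/32 = 2.45×10^-6 m⁴; J_BC = π(0.0430)⁴/32 = 3.36×10^-7 m⁴; J_CD = π(0.0459)⁴/32 = 4.36×10^-7 m⁴; J_DE = π(0.0851)⁴/32 = 5.15×10^-6 m⁴.
θ = (T/G)·Σ L_i/J_i = (2274/80.1×10⁹)·(1.24/2.45×10^-6 + 0.691/3.36×10^-7 + 0.681/4.36×10^-7 + 1.33/5.15×10^-6) = 0.1245 rad.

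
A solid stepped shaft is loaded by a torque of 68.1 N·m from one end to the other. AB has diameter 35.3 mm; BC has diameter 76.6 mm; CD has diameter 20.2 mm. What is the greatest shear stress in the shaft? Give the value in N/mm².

Under the same torque, τ_max = 16T/(πd³) is largest where d is smallest — segment CD (d = 20.2 mm).
τ_max = 16·68.10/(π·(0.0202)³) = 4.208×10^7 Pa.

42.1 N/mm²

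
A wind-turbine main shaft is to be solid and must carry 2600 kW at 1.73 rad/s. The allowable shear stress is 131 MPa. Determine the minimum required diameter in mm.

388 mm

ω = 1.73 rad/s, so T = P/ω = 2600×10³ / 1.730 = 1.503e6 N·m.
For a solid shaft τ_max = 16T/(πd³), so d = (16T/(π τ_allow))^(1/3) = (16·1.503e6/(π·1.31×10^8))^(1/3) = 0.3880 m.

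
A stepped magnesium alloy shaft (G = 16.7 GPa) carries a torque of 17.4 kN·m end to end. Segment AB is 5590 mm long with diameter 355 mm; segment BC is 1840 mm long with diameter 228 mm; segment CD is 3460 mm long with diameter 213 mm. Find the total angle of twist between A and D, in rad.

0.0288 rad

J_AB = π(0.355)⁴/32 = 1.56×10^-3 m⁴; J_BC = π(0.228)⁴/32 = 2.65×10^-4 m⁴; J_CD = π(0.213)⁴/32 = 2.02×10^-4 m⁴.
θ = (T/G)·Σ L_i/J_i = (17400/16.7×10⁹)·(5.59/1.56×10^-3 + 1.84/2.65×10^-4 + 3.46/2.02×10^-4) = 0.02880 rad.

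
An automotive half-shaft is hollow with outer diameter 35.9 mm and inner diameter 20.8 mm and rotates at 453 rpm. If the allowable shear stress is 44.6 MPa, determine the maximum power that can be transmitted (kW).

J = π(d_o⁴ − d_i⁴)/32 = π(0.0359⁴ − 0.0208⁴)/32 = 1.447×10^-7 m⁴.
T_max = τ_allow·J/r = 4.46×10^7 × 1.447×10^-7 / 0.0180 = 359.5 N·m.
ω = 2π·453/60 = 47.44 rad/s, so P_max = T_max·ω = 1.705×10^4 W.

17.1 kW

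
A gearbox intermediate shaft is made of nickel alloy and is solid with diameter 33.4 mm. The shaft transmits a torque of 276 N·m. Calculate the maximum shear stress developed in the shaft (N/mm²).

J = πd⁴/32 = π(0.0334)⁴/32 = 1.222×10^-7 m⁴.
τ_max = T·r/J = 276.0 × 0.0167 / 1.222×10^-7 = 3.773×10^7 Pa.

37.7 N/mm²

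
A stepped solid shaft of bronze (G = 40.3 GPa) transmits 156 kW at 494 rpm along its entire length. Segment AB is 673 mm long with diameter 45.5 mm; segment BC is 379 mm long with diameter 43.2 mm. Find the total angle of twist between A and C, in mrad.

ω = 2π·494/60 = 51.73 rad/s, so T = P/ω = 156×10³ / 51.73 = 3016 N·m.
J_AB = π(0.0455)⁴/32 = 4.21×10^-7 m⁴; J_BC = π(0.0432)⁴/32 = 3.42×10^-7 m⁴.
θ = (T/G)·Σ L_i/J_i = (3016/40.3×10⁹)·(0.673/4.21×10^-7 + 0.379/3.42×10^-7) = 0.2026 rad.

203 mrad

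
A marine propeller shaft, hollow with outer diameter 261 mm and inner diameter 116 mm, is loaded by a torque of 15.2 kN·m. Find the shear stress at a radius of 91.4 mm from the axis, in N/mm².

3.17 N/mm²

J = π(d_o⁴ − d_i⁴)/32 = π(0.261⁴ − 0.116⁴)/32 = 4.378×10^-4 m⁴.
Shear stress varies linearly with radius: τ = T·r/J = 15200 × 0.0914 / 4.378×10^-4 = 3.173×10^6 Pa.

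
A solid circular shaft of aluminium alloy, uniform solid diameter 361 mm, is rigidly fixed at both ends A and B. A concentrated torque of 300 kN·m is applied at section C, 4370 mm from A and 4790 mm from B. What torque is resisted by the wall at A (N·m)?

With uniform GJ and both ends fixed, compatibility θ_AC = θ_CB gives T_A·a = T_B·b, together with T_A + T_B = T₀.
T_A = T₀·b/(a+b) = 300000·4790/9160 = 156900 N·m; T_B = 143100 N·m.

157000 N·m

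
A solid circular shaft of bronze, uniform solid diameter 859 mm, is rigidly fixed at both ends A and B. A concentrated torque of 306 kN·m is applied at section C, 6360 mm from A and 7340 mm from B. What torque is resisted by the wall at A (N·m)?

With uniform GJ and both ends fixed, compatibility θ_AC = θ_CB gives T_A·a = T_B·b, together with T_A + T_B = T₀.
T_A = T₀·b/(a+b) = 306000·7340/13700 = 163900 N·m; T_B = 142100 N·m.

164000 N·m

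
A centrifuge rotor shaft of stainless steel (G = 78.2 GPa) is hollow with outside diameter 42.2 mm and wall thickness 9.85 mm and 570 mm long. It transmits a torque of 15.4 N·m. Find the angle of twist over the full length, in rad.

J = π(d_o⁴ − d_i⁴)/32 = π(0.0422⁴ − 0.0225⁴)/32 = 2.862×10^-7 m⁴.
θ = T·L/(G·J) = 15.40 × 0.570 / (78.2×10⁹ × 2.862×10^-7) = 3.922×10^-4 rad.

3.92e-4 rad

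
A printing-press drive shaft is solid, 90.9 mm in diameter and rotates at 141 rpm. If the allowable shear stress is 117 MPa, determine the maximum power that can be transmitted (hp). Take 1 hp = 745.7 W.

J = πd⁴/32 = π(0.0909)⁴/32 = 6.703×10^-6 m⁴.
T_max = τ_allow·J/r = 1.17×10^8 × 6.703×10^-6 / 0.0455 = 17250 N·m.
ω = 2π·141/60 = 14.77 rad/s, so P_max = T_max·ω = 2.548×10^5 W.

342 hp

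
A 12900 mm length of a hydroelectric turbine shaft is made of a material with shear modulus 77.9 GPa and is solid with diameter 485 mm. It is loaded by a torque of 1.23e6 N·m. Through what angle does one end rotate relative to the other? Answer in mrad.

J = πd⁴/32 = π(0.485)⁴/32 = 5.432×10^-3 m⁴.
θ = T·L/(G·J) = 1.230e6 × 12.9 / (77.9×10⁹ × 5.432×10^-3) = 0.03750 rad.

37.5 mrad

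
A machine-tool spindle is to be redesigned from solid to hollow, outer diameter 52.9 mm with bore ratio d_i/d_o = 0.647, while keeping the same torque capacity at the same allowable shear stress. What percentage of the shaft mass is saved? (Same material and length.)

Equal τ_max and T ⇒ the solid shaft needs d_s³ = d_o³(1−k⁴), so d_s = 52.9·(1−0.647⁴)^(1/3) = 49.61 mm.
Area ratio A_h/A_s = d_o²(1−k²)/d_s² = (1−k²)/(1−k⁴)^(2/3) = 0.6611.
Mass saving = 1 − 0.6611 = 33.9 %.

33.9 %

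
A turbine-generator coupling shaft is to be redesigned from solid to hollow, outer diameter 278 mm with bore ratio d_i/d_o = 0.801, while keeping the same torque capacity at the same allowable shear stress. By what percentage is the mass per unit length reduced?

49.0 %

Equal τ_max and T ⇒ the solid shaft needs d_s³ = d_o³(1−k⁴), so d_s = 278·(1−0.801⁴)^(1/3) = 232.9 mm.
Area ratio A_h/A_s = d_o²(1−k²)/d_s² = (1−k²)/(1−k⁴)^(2/3) = 0.5104.
Mass saving = 1 − 0.5104 = 49.0 %.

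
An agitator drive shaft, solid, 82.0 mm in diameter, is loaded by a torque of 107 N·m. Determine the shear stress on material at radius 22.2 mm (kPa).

J = πd⁴/32 = π(0.0820)⁴/32 = 4.439×10^-6 m⁴.
Shear stress varies linearly with radius: τ = T·r/J = 107.0 × 0.0222 / 4.439×10^-6 = 5.352×10^5 Pa.

535 kPa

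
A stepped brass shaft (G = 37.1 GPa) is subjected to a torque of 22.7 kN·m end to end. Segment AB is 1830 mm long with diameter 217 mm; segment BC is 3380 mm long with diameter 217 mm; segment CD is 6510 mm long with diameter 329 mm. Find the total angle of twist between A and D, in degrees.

J_AB = π(0.217)⁴/32 = 2.18×10^-4 m⁴; J_BC = π(0.217)⁴/32 = 2.18×10^-4 m⁴; J_CD = π(0.329)⁴/32 = 1.15×10^-3 m⁴.
θ = (T/G)·Σ L_i/J_i = (22700/37.1×10⁹)·(1.83/2.18×10^-4 + 3.38/2.18×10^-4 + 6.51/1.15×10^-3) = 0.01811 rad.

1.04°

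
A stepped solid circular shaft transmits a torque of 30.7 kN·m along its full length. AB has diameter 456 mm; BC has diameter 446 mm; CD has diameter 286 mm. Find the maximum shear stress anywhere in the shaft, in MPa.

6.68 MPa

Under the same torque, τ_max = 16T/(πd³) is largest where d is smallest — segment CD (d = 286 mm).
τ_max = 16·30700/(π·(0.286)³) = 6.684×10^6 Pa.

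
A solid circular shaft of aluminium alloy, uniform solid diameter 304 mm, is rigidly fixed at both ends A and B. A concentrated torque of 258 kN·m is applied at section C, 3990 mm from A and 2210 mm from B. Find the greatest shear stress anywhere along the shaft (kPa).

30100 kPa

With uniform GJ and both ends fixed, compatibility θ_AC = θ_CB gives T_A·a = T_B·b, together with T_A + T_B = T₀.
T_A = T₀·b/(a+b) = 258000·2210/6200 = 91960 N·m; T_B = 166000 N·m.
τ in each portion: τ_AC = 1.67×10^7 Pa, τ_CB = 3.01×10^7 Pa; maximum is in CB.
τ_max = T_CB·r/J = 166000·0.152/8.38×10^-4 = 3.010×10^7 Pa.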